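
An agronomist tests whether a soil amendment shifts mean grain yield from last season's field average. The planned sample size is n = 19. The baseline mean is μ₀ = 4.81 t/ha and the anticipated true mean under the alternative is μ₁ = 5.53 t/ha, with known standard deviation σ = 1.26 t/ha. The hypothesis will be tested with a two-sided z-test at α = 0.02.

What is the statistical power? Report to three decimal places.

Power ≈ 0.565

Standardized effect: d = |μ₁ − μ₀| / σ = |5.53 − 4.81| / 1.26 = 0.5714
Noncentrality parameter: δ = d·√n = 0.5714 × √19 = 2.4908
Critical value for a two-sided test at α = 0.02: z_{α/2} = 2.326.
Power = Φ(δ − 2.326) + Φ(−δ − 2.326) = Φ(0.164) + Φ(-4.817) = 0.5653 + 0.0000 = 0.5653.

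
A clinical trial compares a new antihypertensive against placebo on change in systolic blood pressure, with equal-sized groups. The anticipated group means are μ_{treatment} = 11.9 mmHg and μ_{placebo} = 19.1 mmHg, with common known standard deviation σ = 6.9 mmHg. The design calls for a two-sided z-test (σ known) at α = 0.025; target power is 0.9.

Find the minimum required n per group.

Standardized effect: d = |μ_{treatment} − μ_{placebo}| / σ = |11.9 − 19.1| / 6.9 = 1.0435
Set Φ(δ − 2.241) = 0.9; then δ − 2.241 = Φ⁻¹(0.9) = 1.282, giving δ = 3.523.
(The Φ(−δ − z_{α/2}) term is vanishingly small for δ > 0 and is dropped in the standard sample-size formula.)
δ = d·√(n/2) ⇒ n = 2(δ/d)² = 2 × (3.523 / 1.0435)² = 22.80.
Rounding up, n = 23 per group.

n = 23 per group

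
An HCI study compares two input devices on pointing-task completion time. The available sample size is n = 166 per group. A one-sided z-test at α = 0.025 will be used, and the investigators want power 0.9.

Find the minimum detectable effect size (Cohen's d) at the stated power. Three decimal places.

d ≈ 0.356

Need Φ(δ − 1.960) = 0.9, so δ = 1.960 + 1.282 = 3.242.
δ = d·√(n/2) ⇒ d = δ/√(n/2) = 3.242/√(166/2) = 0.3558.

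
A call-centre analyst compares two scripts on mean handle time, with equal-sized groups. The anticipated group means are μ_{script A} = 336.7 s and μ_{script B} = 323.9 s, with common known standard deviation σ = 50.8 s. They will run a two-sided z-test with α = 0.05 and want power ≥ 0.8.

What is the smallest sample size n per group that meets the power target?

n = 248 per group

Standardized effect: d = |μ_{script A} − μ_{script B}| / σ = |336.7 − 323.9| / 50.8 = 0.2520
For power 0.8 need Φ(δ − z_{0.025}) = 0.8, so δ = z_{0.025} + z_{0.20} = 1.960 + 0.842 = 2.802.
(For δ > 0 the lower-tail rejection region contributes negligibly to power, so the one-term inversion is standard.)
δ = d·√(n/2) ⇒ n = 2(δ/d)² = 2 × (2.802 / 0.2520)² = 247.26.
Round up to the next whole unit.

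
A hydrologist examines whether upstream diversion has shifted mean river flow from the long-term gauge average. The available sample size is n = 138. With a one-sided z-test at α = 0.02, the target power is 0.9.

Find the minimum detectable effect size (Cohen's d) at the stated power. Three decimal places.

Need Φ(δ − 2.054) = 0.9, so δ = 2.054 + 1.282 = 3.335.
δ = d·√n ⇒ d = δ/√n = 3.335/√138 = 0.2839.

d ≈ 0.284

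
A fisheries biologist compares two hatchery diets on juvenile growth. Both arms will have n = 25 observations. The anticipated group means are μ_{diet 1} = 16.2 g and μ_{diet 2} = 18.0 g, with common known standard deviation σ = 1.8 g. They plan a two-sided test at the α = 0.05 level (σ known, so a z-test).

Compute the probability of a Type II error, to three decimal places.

Standardized effect: d = |μ_{diet 1} − μ_{diet 2}| / σ = |16.2 − 18.0| / 1.8 = 1.0000
Noncentrality parameter: δ = d·√(n/2) = 1.0000 × √(25/2) = 3.5355
Two-sided α = 0.05 → critical value z_{0.025} = 1.960.
Power = Φ(δ − 1.960) + Φ(−δ − 1.960) = Φ(1.576) + Φ(-5.495) = 0.9424 + 0.0000 = 0.9424.
Type II error: β = 1 − power = 1 − 0.9424 = 0.0576.

β ≈ 0.058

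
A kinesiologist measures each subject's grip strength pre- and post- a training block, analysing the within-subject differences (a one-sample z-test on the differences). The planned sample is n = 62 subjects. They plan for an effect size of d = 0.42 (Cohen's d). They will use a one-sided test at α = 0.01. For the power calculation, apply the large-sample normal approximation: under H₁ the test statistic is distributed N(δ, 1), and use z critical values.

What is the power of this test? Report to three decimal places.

Noncentrality parameter: δ = d·√n = 0.42 × √62 = 3.3071
One-sided α = 0.01 → critical value z_{0.01} = 2.326.
Power = Φ(δ − 2.326) = Φ(0.981) = 0.8366.

Power ≈ 0.837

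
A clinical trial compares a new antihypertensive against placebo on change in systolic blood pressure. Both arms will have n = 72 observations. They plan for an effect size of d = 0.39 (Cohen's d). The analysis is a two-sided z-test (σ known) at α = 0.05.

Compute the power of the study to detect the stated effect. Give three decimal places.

Noncentrality parameter: δ = d·√(n/2) = 0.39 × √(72/2) = 2.3400
Critical value for a two-sided test at α = 0.05: z_{α/2} = 1.960.
Power = Φ(δ − 1.960) + Φ(−δ − 1.960) = Φ(0.380) + Φ(-4.300) = 0.6480 + 0.0000 = 0.6480.

Power ≈ 0.648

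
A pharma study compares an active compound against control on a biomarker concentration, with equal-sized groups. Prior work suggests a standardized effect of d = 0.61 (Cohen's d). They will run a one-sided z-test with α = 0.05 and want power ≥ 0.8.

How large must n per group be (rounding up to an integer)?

n = 34 per group

Set Φ(δ − 1.645) = 0.8; then δ − 1.645 = Φ⁻¹(0.8) = 0.842, giving δ = 2.486.
δ = d·√(n/2) ⇒ n = 2(δ/d)² = 2 × (2.486 / 0.61)² = 33.23.
Rounding up, n = 34 per group.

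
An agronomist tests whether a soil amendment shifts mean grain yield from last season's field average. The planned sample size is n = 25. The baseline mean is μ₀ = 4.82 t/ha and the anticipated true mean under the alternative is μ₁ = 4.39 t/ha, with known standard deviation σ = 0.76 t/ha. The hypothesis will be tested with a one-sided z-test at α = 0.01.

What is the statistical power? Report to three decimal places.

Power ≈ 0.692

Standardized effect: d = |μ₁ − μ₀| / σ = |4.39 − 4.82| / 0.76 = 0.5658
Noncentrality parameter: δ = d·√n = 0.5658 × √25 = 2.8289
One-sided α = 0.01 → critical value z_{0.01} = 2.326.
Power = Φ(δ − 2.326) = Φ(0.503) = 0.6924.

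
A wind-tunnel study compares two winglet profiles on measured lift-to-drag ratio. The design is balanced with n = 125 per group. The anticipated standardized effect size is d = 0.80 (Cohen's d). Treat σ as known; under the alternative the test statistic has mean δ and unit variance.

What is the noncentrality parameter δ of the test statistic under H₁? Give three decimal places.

δ ≈ 6.325

δ = d·√(n/2) = 0.80 × √(125/2) = 6.3246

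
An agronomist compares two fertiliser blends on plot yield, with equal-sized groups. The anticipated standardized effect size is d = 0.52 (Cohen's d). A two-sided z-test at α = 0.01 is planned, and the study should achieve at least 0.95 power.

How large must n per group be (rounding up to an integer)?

n = 132 per group

For power 0.95 need Φ(δ − z_{0.005}) = 0.95, so δ = z_{0.005} + z_{0.05} = 2.576 + 1.645 = 4.221.
(Ignoring the negligible lower-tail rejection probability gives the usual closed-form inversion.)
δ = d·√(n/2) ⇒ n = 2(δ/d)² = 2 × (4.221 / 0.52)² = 131.76.
Rounding up, n = 132 per group.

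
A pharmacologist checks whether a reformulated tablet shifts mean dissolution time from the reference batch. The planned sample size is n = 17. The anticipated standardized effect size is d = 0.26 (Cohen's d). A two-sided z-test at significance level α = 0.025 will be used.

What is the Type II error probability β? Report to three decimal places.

β ≈ 0.878

Noncentrality parameter: δ = d·√n = 0.26 × √17 = 1.0720
Two-sided α = 0.025 → critical value z_{0.0125} = 2.241.
Power = Φ(δ − 2.241) + Φ(−δ − 2.241) = Φ(-1.169) + Φ(-3.313) = 0.1211 + 0.0005 = 0.1216.
Type II error: β = 1 − power = 1 − 0.1216 = 0.8784.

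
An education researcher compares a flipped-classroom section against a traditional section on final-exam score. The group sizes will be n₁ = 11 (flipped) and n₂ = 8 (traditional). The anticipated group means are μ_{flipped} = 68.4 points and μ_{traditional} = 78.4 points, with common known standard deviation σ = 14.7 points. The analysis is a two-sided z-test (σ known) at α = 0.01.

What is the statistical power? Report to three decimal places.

Power ≈ 0.133

Standardized effect: d = |μ_{flipped} − μ_{traditional}| / σ = |68.4 − 78.4| / 14.7 = 0.6803
Noncentrality parameter: λ = d / √(1/n₁ + 1/n₂) = 0.6803 / √(1/11 + 1/8) = 1.4640
Critical value for a two-sided test at α = 0.01: z_{α/2} = 2.576.
Power = Φ(λ − 2.576) + Φ(−λ − 2.576) = Φ(-1.112) + Φ(-4.040) = 0.1331 + 0.0000 = 0.1331.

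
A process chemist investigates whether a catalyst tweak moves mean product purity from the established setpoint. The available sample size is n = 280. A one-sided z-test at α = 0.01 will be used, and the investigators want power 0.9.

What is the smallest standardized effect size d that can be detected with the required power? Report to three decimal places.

d ≈ 0.216

Required noncentrality: δ = z_{0.01} + z_{0.10} = 2.326 + 1.282 = 3.608.
δ = d·√n ⇒ d = δ/√n = 3.608/√280 = 0.2156.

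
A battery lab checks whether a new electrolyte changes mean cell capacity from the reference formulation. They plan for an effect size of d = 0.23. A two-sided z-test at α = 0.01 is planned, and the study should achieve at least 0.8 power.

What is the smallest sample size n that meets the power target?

Set Φ(δ − 2.576) = 0.8; then δ − 2.576 = Φ⁻¹(0.8) = 0.842, giving δ = 3.417.
(For δ > 0 the lower-tail rejection region contributes negligibly to power, so the one-term inversion is standard.)
δ = d·√n ⇒ n = (δ/d)² = (3.417 / 0.23)² = 220.77.
Round up to the next whole unit.

n = 221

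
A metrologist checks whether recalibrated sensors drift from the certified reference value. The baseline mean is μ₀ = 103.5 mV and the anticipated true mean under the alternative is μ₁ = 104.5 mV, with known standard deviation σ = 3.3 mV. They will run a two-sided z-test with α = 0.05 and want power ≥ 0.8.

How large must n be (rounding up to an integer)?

Standardized effect: d = |μ₁ − μ₀| / σ = |104.5 − 103.5| / 3.3 = 0.3030
For power 0.8 need Φ(δ − z_{0.025}) = 0.8, so δ = z_{0.025} + z_{0.20} = 1.960 + 0.842 = 2.802.
(The Φ(−δ − z_{α/2}) term is vanishingly small for δ > 0 and is dropped in the standard sample-size formula.)
δ = d·√n ⇒ n = (δ/d)² = (2.802 / 0.3030)² = 85.47.
Rounding up, n = 86.

n = 86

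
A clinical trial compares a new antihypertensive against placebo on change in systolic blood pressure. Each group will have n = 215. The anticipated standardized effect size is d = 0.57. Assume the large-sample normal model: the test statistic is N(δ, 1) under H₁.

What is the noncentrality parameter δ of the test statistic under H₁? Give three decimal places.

δ = d·√(n/2) = 0.57 × √(215/2) = 5.9099

δ ≈ 5.910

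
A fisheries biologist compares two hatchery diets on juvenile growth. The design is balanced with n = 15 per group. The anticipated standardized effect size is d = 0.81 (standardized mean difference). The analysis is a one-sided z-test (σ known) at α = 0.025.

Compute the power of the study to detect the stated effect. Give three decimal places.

Noncentrality parameter: δ = d·√(n/2) = 0.81 × √(15/2) = 2.2183
Critical value for a one-sided test at α = 0.025: z_α = 1.960.
Power = Φ(δ − 1.960) = Φ(0.258) = 0.6019.

Power ≈ 0.602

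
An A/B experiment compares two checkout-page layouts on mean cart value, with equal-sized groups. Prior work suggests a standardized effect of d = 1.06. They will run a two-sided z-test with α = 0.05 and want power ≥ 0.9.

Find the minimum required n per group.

n = 19 per group

Set Φ(δ − 1.960) = 0.9; then δ − 1.960 = Φ⁻¹(0.9) = 1.282, giving δ = 3.242.
(For δ > 0 the lower-tail rejection region contributes negligibly to power, so the one-term inversion is standard.)
δ = d·√(n/2) ⇒ n = 2(δ/d)² = 2 × (3.242 / 1.06)² = 18.70.
Rounding up, n = 19 per group.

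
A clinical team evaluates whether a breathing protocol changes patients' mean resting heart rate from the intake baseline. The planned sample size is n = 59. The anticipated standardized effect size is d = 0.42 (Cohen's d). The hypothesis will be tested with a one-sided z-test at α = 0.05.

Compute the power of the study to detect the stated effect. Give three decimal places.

Noncentrality parameter: λ = d·√n = 0.42 × √59 = 3.2261
Critical value for a one-sided test at α = 0.05: z_α = 1.645.
Power = Φ(λ − 1.645) = Φ(1.581) = 0.9431.

Power ≈ 0.943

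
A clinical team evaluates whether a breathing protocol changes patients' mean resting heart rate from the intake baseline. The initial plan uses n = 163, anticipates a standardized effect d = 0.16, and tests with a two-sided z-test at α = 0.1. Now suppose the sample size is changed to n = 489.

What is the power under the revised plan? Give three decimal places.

With n = 489: δ = d·√n = 0.16 × √489 = 3.5381. Critical value z_{0.05} = 1.645.
Revised power = Φ(δ − 1.645) + Φ(−δ − 1.645) = Φ(1.893) + Φ(-5.183) = 0.9708 + 0.0000 = 0.9708.

Power ≈ 0.971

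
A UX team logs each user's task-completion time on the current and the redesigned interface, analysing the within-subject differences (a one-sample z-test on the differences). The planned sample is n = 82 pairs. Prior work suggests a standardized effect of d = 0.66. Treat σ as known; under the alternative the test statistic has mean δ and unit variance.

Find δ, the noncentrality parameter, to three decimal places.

δ = d·√n = 0.66 × √82 = 5.9766

δ ≈ 5.977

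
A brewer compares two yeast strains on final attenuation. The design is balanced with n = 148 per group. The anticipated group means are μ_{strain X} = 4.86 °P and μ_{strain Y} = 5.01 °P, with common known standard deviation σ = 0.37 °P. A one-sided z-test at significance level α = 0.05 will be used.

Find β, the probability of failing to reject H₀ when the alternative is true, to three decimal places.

β ≈ 0.033

Standardized effect: d = |μ_{strain X} − μ_{strain Y}| / σ = |4.86 − 5.01| / 0.37 = 0.4054
Noncentrality parameter: δ = d·√(n/2) = 0.4054 × √(148/2) = 3.4874
Critical value for a one-sided test at α = 0.05: z_α = 1.645.
Power = P(Z > 1.645 − δ) = Φ(1.843) = 0.9673.
Type II error: β = 1 − power = 1 − 0.9673 = 0.0327.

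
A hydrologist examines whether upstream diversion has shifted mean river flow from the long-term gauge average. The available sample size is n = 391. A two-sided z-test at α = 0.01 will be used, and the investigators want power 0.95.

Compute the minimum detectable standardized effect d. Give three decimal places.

Required noncentrality: δ = z_{0.005} + z_{0.05} = 2.576 + 1.645 = 4.221.
(The second rejection-region term Φ(−δ − z_{α/2}) is negligible and dropped.)
δ = d·√n ⇒ d = δ/√n = 4.221/√391 = 0.2134.

d ≈ 0.213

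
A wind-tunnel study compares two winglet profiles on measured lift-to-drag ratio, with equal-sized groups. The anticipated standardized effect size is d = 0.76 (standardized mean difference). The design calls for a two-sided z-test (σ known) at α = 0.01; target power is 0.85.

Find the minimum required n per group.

n = 46 per group

For power 0.85 need Φ(δ − z_{0.005}) = 0.85, so δ = z_{0.005} + z_{0.15} = 2.576 + 1.036 = 3.612.
(For δ > 0 the lower-tail rejection region contributes negligibly to power, so the one-term inversion is standard.)
δ = d·√(n/2) ⇒ n = 2(δ/d)² = 2 × (3.612 / 0.76)² = 45.18.
Round up to the next whole unit.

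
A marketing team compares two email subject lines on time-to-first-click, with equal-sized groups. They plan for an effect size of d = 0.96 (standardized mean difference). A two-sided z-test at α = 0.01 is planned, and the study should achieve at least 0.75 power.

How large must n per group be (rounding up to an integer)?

For power 0.75 need Φ(δ − z_{0.005}) = 0.75, so δ = z_{0.005} + z_{0.25} = 2.576 + 0.674 = 3.250.
(Ignoring the negligible lower-tail rejection probability gives the usual closed-form inversion.)
δ = d·√(n/2) ⇒ n = 2(δ/d)² = 2 × (3.250 / 0.96)² = 22.93.
Rounding up, n = 23 per group.

n = 23 per group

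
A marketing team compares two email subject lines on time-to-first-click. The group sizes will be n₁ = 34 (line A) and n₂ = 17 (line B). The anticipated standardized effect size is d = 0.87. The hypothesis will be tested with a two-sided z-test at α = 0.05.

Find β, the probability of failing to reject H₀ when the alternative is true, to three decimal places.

Noncentrality parameter: δ = d / √(1/n₁ + 1/n₂) = 0.87 / √(1/34 + 1/17) = 2.9289
Two-sided α = 0.05 → critical value z_{0.025} = 1.960.
Power = Φ(δ − 1.960) + Φ(−δ − 1.960) = Φ(0.969) + Φ(-4.889) = 0.8337 + 0.0000 = 0.8337.
Type II error: β = 1 − power = 1 − 0.8337 = 0.1663.

β ≈ 0.166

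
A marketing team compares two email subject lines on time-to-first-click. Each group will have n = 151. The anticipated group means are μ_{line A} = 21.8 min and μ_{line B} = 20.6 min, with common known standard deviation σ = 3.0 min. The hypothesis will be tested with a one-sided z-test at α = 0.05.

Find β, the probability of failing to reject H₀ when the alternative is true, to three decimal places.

Standardized effect: d = |μ_{line A} − μ_{line B}| / σ = |21.8 − 20.6| / 3.0 = 0.4000
Noncentrality parameter: δ = d·√(n/2) = 0.4000 × √(151/2) = 3.4756
Critical value for a one-sided test at α = 0.05: z_α = 1.645.
Power = Φ(δ − 1.645) = Φ(1.831) = 0.9664.
Type II error: β = 1 − power = 1 − 0.9664 = 0.0336.

β ≈ 0.034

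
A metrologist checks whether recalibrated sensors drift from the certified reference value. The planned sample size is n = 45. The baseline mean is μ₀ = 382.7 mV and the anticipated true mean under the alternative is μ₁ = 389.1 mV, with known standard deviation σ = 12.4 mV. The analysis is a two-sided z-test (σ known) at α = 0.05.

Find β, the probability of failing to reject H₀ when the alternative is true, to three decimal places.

Standardized effect: d = |μ₁ − μ₀| / σ = |389.1 − 382.7| / 12.4 = 0.5161
Noncentrality parameter: δ = d·√n = 0.5161 × √45 = 3.4623
Two-sided α = 0.05 → critical value z_{0.025} = 1.960.
Power = Φ(δ − 1.960) + Φ(−δ − 1.960) = Φ(1.502) + Φ(-5.422) = 0.9335 + 0.0000 = 0.9335.
Type II error: β = 1 − power = 1 − 0.9335 = 0.0665.

β ≈ 0.067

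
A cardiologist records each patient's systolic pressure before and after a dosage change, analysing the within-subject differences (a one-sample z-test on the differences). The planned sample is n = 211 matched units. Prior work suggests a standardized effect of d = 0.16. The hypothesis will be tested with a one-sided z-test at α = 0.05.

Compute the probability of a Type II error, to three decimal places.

β ≈ 0.248

Noncentrality parameter: δ = d·√n = 0.16 × √211 = 2.3241
Critical value for a one-sided test at α = 0.05: z_α = 1.645.
Power = Φ(δ − 1.645) = Φ(0.679) = 0.7515.
Type II error: β = 1 − power = 1 − 0.7515 = 0.2485.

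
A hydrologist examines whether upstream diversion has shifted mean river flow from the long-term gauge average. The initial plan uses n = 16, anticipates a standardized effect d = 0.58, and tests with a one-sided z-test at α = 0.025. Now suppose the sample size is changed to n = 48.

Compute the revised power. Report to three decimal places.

Power ≈ 0.980

With n = 48: δ = d·√n = 0.58 × √48 = 4.0184. Critical value z_{0.025} = 1.960.
Revised power = Φ(δ − 1.960) = Φ(2.058) = 0.9802.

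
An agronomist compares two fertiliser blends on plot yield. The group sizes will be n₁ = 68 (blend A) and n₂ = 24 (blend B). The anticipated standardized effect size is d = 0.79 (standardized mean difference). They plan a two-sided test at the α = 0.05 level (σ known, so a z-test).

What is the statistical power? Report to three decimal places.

Power ≈ 0.914

Noncentrality parameter: δ = d / √(1/n₁ + 1/n₂) = 0.79 / √(1/68 + 1/24) = 3.3273
Two-sided α = 0.05 → critical value z_{0.025} = 1.960.
Power = Φ(δ − 1.960) + Φ(−δ − 1.960) = Φ(1.367) + Φ(-5.287) = 0.9142 + 0.0000 = 0.9142.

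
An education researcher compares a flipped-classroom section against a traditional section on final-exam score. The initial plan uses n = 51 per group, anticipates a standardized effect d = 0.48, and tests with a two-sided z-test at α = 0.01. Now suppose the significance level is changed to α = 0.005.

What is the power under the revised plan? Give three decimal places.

Power ≈ 0.351

δ = d·√(n/2) = 0.48 × √(51/2) = 2.4239 (unchanged). New critical value: z_{0.0025} = 2.807.
Revised power = Φ(δ − 2.807) + Φ(−δ − 2.807) = Φ(-0.383) + Φ(-5.231) = 0.3508 + 0.0000 = 0.3508.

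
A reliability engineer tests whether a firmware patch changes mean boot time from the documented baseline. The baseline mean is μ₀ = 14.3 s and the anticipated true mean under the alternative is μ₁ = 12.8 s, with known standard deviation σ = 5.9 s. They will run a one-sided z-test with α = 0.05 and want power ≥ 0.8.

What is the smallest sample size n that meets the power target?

n = 96

Standardized effect: d = |μ₁ − μ₀| / σ = |12.8 − 14.3| / 5.9 = 0.2542
Set Φ(δ − 1.645) = 0.8; then δ − 1.645 = Φ⁻¹(0.8) = 0.842, giving δ = 2.486.
δ = d·√n ⇒ n = (δ/d)² = (2.486 / 0.2542)² = 95.65.
Round up to the next whole unit.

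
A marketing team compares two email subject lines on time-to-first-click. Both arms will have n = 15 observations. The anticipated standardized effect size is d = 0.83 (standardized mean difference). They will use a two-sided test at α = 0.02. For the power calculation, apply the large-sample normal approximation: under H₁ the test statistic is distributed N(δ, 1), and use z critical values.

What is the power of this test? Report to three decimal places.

Noncentrality parameter: δ = d·√(n/2) = 0.83 × √(15/2) = 2.2730
Two-sided α = 0.02 → critical value z_{0.01} = 2.326.
Power = Φ(δ − 2.326) + Φ(−δ − 2.326) = Φ(-0.053) + Φ(-4.599) = 0.4787 + 0.0000 = 0.4787.

Power ≈ 0.479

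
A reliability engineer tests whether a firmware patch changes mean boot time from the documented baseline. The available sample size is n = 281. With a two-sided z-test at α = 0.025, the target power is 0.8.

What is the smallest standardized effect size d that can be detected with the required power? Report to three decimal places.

d ≈ 0.184

Required noncentrality: δ = z_{0.0125} + z_{0.20} = 2.241 + 0.842 = 3.083.
(Lower-tail contribution to power is negligible for δ > 0.)
δ = d·√n ⇒ d = δ/√n = 3.083/√281 = 0.1839.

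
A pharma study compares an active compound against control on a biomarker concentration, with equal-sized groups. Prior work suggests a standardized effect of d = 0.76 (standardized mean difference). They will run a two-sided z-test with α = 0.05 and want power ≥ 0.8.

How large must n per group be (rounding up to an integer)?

Set Φ(δ − 1.960) = 0.8; then δ − 1.960 = Φ⁻¹(0.8) = 0.842, giving δ = 2.802.
(The Φ(−δ − z_{α/2}) term is vanishingly small for δ > 0 and is dropped in the standard sample-size formula.)
δ = d·√(n/2) ⇒ n = 2(δ/d)² = 2 × (2.802 / 0.76)² = 27.18.
Round up to the next whole unit.

n = 28 per group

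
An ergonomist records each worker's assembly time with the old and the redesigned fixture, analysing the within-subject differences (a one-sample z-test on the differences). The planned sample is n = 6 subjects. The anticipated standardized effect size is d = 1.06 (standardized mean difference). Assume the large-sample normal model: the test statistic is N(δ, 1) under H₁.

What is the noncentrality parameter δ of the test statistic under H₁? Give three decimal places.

δ ≈ 2.596

δ = d·√n = 1.06 × √6 = 2.5965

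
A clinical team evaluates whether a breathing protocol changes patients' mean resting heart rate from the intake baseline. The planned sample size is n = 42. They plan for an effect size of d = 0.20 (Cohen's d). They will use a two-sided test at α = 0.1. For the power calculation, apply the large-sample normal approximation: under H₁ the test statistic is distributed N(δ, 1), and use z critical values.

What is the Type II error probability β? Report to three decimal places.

Noncentrality parameter: δ = d·√n = 0.20 × √42 = 1.2961
Critical value for a two-sided test at α = 0.1: z_{α/2} = 1.645.
Power = Φ(δ − 1.645) + Φ(−δ − 1.645) = Φ(-0.349) + Φ(-2.941) = 0.3637 + 0.0016 = 0.3653.
Type II error: β = 1 − power = 1 − 0.3653 = 0.6347.

β ≈ 0.635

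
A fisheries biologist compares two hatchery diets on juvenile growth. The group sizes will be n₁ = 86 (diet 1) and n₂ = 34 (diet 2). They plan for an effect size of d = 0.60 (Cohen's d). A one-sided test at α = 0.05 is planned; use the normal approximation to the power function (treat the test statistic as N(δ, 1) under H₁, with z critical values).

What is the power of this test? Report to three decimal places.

Power ≈ 0.906

Noncentrality parameter: λ = d / √(1/n₁ + 1/n₂) = 0.60 / √(1/86 + 1/34) = 2.9618
Critical value for a one-sided test at α = 0.05: z_α = 1.645.
Power = P(Z > 1.645 − λ) = Φ(1.317) = 0.9061.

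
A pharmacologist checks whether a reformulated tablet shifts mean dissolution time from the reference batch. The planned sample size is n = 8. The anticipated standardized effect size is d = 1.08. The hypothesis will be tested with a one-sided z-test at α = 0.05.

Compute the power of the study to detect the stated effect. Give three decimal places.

Noncentrality parameter: δ = d·√n = 1.08 × √8 = 3.0547
Critical value for a one-sided test at α = 0.05: z_α = 1.645.
Power = Φ(δ − 1.645) = Φ(1.410) = 0.9207.

Power ≈ 0.921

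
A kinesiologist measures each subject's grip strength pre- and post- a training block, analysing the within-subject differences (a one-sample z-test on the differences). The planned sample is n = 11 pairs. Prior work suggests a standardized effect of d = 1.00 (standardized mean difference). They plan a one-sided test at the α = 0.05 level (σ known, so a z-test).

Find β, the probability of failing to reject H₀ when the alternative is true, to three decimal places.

β ≈ 0.047

Noncentrality parameter: δ = d·√n = 1.00 × √11 = 3.3166
Critical value for a one-sided test at α = 0.05: z_α = 1.645.
Power = P(Z > 1.645 − δ) = Φ(1.672) = 0.9527.
Type II error: β = 1 − power = 1 − 0.9527 = 0.0473.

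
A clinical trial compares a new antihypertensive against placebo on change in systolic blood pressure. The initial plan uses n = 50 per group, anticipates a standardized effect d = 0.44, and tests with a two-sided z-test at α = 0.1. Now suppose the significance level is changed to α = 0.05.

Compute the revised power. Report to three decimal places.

δ = d·√(n/2) = 0.44 × √(50/2) = 2.2000 (unchanged). New critical value: z_{0.025} = 1.960.
Revised power = Φ(δ − 1.960) + Φ(−δ − 1.960) = Φ(0.240) + Φ(-4.160) = 0.5948 + 0.0000 = 0.5949.

Power ≈ 0.595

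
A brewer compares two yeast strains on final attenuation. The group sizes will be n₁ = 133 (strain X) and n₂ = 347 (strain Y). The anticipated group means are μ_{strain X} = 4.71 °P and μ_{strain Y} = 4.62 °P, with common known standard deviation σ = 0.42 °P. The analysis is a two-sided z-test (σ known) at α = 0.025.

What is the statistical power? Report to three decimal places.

Power ≈ 0.444

Standardized effect: d = |μ_{strain X} − μ_{strain Y}| / σ = |4.71 − 4.62| / 0.42 = 0.2143
Noncentrality parameter: δ = d / √(1/n₁ + 1/n₂) = 0.2143 / √(1/133 + 1/347) = 2.1012
Critical value for a two-sided test at α = 0.025: z_{α/2} = 2.241.
Power = Φ(δ − 2.241) + Φ(−δ − 2.241) = Φ(-0.140) + Φ(-4.343) = 0.4442 + 0.0000 = 0.4442.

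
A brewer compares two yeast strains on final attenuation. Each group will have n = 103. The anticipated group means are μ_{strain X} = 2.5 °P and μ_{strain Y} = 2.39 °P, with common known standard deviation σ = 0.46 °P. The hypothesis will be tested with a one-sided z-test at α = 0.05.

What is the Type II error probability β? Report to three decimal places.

β ≈ 0.472

Standardized effect: d = |μ_{strain X} − μ_{strain Y}| / σ = |2.5 − 2.39| / 0.46 = 0.2391
Noncentrality parameter: δ = d·√(n/2) = 0.2391 × √(103/2) = 1.7161
Critical value for a one-sided test at α = 0.05: z_α = 1.645.
Power = Φ(δ − 1.645) = Φ(0.071) = 0.5284.
Type II error: β = 1 − power = 1 − 0.5284 = 0.4716.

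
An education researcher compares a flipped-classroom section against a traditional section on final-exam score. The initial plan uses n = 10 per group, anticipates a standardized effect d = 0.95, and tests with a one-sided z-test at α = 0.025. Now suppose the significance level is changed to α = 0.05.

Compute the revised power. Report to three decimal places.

Power ≈ 0.684

δ = d·√(n/2) = 0.95 × √(10/2) = 2.1243 (unchanged). New critical value: z_{0.05} = 1.645.
Revised power = P(Z > 1.645 − δ) = Φ(0.479) = 0.6842.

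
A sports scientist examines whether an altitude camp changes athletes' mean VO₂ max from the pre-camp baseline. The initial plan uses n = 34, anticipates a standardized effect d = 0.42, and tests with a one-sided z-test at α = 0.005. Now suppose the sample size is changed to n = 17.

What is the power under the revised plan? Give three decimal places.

Power ≈ 0.199

With n = 17: δ = d·√n = 0.42 × √17 = 1.7317. Critical value z_{0.005} = 2.576.
Revised power = P(Z > 2.576 − δ) = Φ(-0.844) = 0.1993.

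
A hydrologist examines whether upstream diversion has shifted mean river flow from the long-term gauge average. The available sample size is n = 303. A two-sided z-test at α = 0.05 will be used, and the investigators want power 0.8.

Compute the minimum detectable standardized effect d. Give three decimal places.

d ≈ 0.161

Need Φ(δ − 1.960) = 0.8, so δ = 1.960 + 0.842 = 2.802.
(Lower-tail contribution to power is negligible for δ > 0.)
δ = d·√n ⇒ d = δ/√n = 2.802/√303 = 0.1609.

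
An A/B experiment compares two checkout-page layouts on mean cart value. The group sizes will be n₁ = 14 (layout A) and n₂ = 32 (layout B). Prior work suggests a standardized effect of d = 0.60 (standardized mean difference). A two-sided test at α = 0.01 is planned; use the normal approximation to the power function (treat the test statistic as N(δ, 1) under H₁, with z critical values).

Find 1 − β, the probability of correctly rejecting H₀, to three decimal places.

Power ≈ 0.241

Noncentrality parameter: δ = d / √(1/n₁ + 1/n₂) = 0.60 / √(1/14 + 1/32) = 1.8725
Two-sided α = 0.01 → critical value z_{0.005} = 2.576.
Power = Φ(δ − 2.576) + Φ(−δ − 2.576) = Φ(-0.703) + Φ(-4.448) = 0.2409 + 0.0000 = 0.2409.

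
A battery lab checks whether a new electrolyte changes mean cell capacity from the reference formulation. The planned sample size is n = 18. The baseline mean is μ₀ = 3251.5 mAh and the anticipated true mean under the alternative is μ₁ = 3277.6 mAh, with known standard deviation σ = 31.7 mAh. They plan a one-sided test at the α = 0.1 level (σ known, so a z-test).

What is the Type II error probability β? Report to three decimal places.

Standardized effect: d = |μ₁ − μ₀| / σ = |3277.6 − 3251.5| / 31.7 = 0.8233
Noncentrality parameter: δ = d·√n = 0.8233 × √18 = 3.4932
One-sided α = 0.1 → critical value z_{0.1} = 1.282.
Power = P(Z > 1.282 − δ) = Φ(2.212) = 0.9865.
Type II error: β = 1 − power = 1 − 0.9865 = 0.0135.

β ≈ 0.013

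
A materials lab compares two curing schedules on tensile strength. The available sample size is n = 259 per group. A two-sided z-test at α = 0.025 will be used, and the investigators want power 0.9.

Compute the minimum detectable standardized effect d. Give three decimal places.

d ≈ 0.310

Required noncentrality: δ = z_{0.0125} + z_{0.10} = 2.241 + 1.282 = 3.523.
(The second rejection-region term Φ(−δ − z_{α/2}) is negligible and dropped.)
δ = d·√(n/2) ⇒ d = δ/√(n/2) = 3.523/√(259/2) = 0.3096.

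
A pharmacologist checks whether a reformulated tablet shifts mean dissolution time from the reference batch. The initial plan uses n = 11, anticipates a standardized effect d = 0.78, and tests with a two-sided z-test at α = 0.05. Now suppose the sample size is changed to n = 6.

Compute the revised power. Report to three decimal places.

Power ≈ 0.480

With n = 6: δ = d·√n = 0.78 × √6 = 1.9106. Critical value z_{0.025} = 1.960.
Revised power = Φ(δ − 1.960) + Φ(−δ − 1.960) = Φ(-0.049) + Φ(-3.871) = 0.4803 + 0.0001 = 0.4804.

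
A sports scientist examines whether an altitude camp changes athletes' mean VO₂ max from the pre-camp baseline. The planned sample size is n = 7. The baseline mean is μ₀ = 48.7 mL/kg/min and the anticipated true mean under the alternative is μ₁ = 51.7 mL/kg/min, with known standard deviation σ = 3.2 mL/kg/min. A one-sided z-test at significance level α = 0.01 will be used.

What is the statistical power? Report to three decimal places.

Standardized effect: d = |μ₁ − μ₀| / σ = |51.7 − 48.7| / 3.2 = 0.9375
Noncentrality parameter: δ = d·√n = 0.9375 × √7 = 2.4804
Critical value for a one-sided test at α = 0.01: z_α = 2.326.
Power = P(Z > 2.326 − δ) = Φ(0.154) = 0.5612.

Power ≈ 0.561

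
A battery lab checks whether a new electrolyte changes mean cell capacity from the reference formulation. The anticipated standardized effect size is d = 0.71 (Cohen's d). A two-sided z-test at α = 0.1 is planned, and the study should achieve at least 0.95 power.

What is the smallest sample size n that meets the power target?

n = 22

For power 0.95 need Φ(δ − z_{0.05}) = 0.95, so δ = z_{0.05} + z_{0.05} = 1.645 + 1.645 = 3.290.
(Ignoring the negligible lower-tail rejection probability gives the usual closed-form inversion.)
δ = d·√n ⇒ n = (δ/d)² = (3.290 / 0.71)² = 21.47.
Round up to the next whole unit.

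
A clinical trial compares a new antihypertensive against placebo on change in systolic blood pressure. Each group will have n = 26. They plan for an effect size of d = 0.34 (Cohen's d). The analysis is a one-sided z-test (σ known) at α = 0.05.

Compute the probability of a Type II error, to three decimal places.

Noncentrality parameter: δ = d·√(n/2) = 0.34 × √(26/2) = 1.2259
Critical value for a one-sided test at α = 0.05: z_α = 1.645.
Power = P(Z > 1.645 − δ) = Φ(-0.419) = 0.3376.
Type II error: β = 1 − power = 1 − 0.3376 = 0.6624.

β ≈ 0.662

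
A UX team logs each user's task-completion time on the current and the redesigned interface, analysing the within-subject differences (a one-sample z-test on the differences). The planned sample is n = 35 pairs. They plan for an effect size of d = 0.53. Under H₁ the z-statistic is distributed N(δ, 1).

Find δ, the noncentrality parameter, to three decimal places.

The noncentrality parameter scales effect size by the design's sample-size factor: δ = d·√n = 0.53 × √35 = 3.1355

δ ≈ 3.136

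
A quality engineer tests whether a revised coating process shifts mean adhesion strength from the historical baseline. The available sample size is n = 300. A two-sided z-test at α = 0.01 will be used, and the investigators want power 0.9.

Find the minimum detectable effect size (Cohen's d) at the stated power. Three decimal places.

d ≈ 0.223

Required noncentrality: δ = z_{0.005} + z_{0.10} = 2.576 + 1.282 = 3.857.
(Lower-tail contribution to power is negligible for δ > 0.)
δ = d·√n ⇒ d = δ/√n = 3.857/√300 = 0.2227.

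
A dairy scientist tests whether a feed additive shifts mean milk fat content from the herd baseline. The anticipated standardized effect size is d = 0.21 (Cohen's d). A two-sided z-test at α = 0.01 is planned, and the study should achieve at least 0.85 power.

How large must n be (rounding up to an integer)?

n = 296

Set Φ(δ − 2.576) = 0.85; then δ − 2.576 = Φ⁻¹(0.85) = 1.036, giving δ = 3.612.
(For δ > 0 the lower-tail rejection region contributes negligibly to power, so the one-term inversion is standard.)
δ = d·√n ⇒ n = (δ/d)² = (3.612 / 0.21)² = 295.88.
Round up to the next whole unit.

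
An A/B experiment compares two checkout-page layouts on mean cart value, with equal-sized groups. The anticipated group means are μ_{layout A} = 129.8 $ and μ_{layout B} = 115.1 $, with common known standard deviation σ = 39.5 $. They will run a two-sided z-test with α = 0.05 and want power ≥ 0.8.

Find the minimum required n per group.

Standardized effect: d = |μ_{layout A} − μ_{layout B}| / σ = |129.8 − 115.1| / 39.5 = 0.3722
For power 0.8 need Φ(δ − z_{0.025}) = 0.8, so δ = z_{0.025} + z_{0.20} = 1.960 + 0.842 = 2.802.
(The Φ(−δ − z_{α/2}) term is vanishingly small for δ > 0 and is dropped in the standard sample-size formula.)
δ = d·√(n/2) ⇒ n = 2(δ/d)² = 2 × (2.802 / 0.3722)² = 113.34.
Round up to the next whole unit.

n = 114 per group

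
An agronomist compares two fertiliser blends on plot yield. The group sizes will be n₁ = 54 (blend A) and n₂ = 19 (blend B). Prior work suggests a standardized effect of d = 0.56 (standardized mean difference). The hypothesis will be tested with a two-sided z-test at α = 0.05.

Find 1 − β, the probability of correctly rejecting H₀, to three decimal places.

Power ≈ 0.555

Noncentrality parameter: δ = d / √(1/n₁ + 1/n₂) = 0.56 / √(1/54 + 1/19) = 2.0994
Critical value for a two-sided test at α = 0.05: z_{α/2} = 1.960.
Power = Φ(δ − 1.960) + Φ(−δ − 1.960) = Φ(0.139) + Φ(-4.059) = 0.5555 + 0.0000 = 0.5555.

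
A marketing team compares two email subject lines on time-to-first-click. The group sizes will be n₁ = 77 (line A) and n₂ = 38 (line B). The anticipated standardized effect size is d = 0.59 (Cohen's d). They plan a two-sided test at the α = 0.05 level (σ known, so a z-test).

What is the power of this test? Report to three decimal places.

Power ≈ 0.845

Noncentrality parameter: δ = d / √(1/n₁ + 1/n₂) = 0.59 / √(1/77 + 1/38) = 2.9761
Two-sided α = 0.05 → critical value z_{0.025} = 1.960.
Power = Φ(δ − 1.960) + Φ(−δ − 1.960) = Φ(1.016) + Φ(-4.936) = 0.8452 + 0.0000 = 0.8452.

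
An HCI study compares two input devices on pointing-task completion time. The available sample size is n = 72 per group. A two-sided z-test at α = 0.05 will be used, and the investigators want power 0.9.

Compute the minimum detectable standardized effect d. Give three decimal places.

d ≈ 0.540

Need Φ(δ − 1.960) = 0.9, so δ = 1.960 + 1.282 = 3.242.
(The second rejection-region term Φ(−δ − z_{α/2}) is negligible and dropped.)
δ = d·√(n/2) ⇒ d = δ/√(n/2) = 3.242/√(72/2) = 0.5403.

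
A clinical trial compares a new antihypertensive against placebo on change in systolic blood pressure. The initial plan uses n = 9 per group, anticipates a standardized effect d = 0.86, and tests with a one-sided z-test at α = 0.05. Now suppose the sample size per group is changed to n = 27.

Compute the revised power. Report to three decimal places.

With n = 27 per group: δ = d·√(n/2) = 0.86 × √(27/2) = 3.1598. Critical value z_{0.05} = 1.645.
Revised power = P(Z > 1.645 − δ) = Φ(1.515) = 0.9351.

Power ≈ 0.935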